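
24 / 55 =0.44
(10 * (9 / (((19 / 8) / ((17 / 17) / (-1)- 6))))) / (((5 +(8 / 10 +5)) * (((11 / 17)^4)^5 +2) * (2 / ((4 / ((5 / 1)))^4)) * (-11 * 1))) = 29132410722849799840574675968 / 127424199954571966455434417025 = 0.23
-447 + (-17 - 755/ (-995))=-92185/ 199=-463.24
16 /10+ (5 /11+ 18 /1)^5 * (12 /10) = 2068386575866 /805255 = 2568610.66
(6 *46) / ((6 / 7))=322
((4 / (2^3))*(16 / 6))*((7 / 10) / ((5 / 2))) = 28 / 75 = 0.37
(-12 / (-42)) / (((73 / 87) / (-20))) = -3480 / 511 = -6.81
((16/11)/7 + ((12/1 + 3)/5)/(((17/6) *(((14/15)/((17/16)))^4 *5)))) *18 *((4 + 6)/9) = 39009804595/3461742592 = 11.27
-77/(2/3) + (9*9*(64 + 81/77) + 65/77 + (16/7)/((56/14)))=793889/154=5155.12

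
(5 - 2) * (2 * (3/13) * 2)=36/13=2.77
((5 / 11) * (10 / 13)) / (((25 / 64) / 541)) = 69248 / 143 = 484.25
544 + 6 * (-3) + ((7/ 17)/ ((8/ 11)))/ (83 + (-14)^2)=526.00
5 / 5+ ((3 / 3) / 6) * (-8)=-1 / 3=-0.33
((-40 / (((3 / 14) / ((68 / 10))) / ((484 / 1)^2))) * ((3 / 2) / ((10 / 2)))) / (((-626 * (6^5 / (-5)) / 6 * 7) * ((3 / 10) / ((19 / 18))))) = -189161720 / 684531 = -276.34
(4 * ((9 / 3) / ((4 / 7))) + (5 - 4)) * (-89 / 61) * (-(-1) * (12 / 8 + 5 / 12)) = -22517 / 366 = -61.52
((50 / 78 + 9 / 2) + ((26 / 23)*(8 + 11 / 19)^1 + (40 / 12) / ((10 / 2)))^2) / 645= 5030213051 / 28822951170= 0.17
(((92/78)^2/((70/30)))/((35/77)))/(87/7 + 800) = 2116/1310595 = 0.00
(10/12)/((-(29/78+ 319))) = -65/24911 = -0.00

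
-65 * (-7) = 455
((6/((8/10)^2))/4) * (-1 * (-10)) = 375/16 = 23.44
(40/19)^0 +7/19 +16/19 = 42/19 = 2.21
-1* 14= -14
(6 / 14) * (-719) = -2157 / 7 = -308.14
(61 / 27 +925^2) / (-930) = -11550968 / 12555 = -920.03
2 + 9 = 11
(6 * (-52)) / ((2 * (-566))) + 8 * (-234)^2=123967662 / 283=438048.28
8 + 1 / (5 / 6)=46 / 5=9.20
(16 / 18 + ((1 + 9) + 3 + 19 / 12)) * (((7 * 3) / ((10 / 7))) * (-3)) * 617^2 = -10390144877 / 40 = -259753621.92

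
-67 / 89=-0.75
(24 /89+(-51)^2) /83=31.34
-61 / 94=-0.65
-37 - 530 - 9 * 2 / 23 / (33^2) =-1577963 / 2783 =-567.00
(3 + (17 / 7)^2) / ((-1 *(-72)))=0.12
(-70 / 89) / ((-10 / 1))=7 / 89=0.08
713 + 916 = 1629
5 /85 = 1 /17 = 0.06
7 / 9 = 0.78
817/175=4.67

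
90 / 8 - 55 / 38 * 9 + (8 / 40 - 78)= -30239 / 380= -79.58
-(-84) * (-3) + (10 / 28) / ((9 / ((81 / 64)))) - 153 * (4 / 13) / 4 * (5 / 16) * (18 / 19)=-56530629 / 221312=-255.43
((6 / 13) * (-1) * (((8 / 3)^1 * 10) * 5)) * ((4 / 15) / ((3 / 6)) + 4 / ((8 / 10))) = -13280 / 39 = -340.51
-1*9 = -9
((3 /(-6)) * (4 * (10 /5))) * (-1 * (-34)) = -136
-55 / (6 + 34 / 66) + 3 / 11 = -3864 / 473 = -8.17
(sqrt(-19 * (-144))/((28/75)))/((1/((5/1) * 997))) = 698435.72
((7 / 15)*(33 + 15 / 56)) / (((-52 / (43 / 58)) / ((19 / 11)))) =-507357 / 1327040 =-0.38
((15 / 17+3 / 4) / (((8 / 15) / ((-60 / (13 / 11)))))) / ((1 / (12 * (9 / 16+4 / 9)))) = -1877.60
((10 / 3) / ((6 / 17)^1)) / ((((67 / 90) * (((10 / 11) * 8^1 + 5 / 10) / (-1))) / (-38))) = 37400 / 603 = 62.02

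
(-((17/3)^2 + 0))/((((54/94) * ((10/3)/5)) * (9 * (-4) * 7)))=13583/40824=0.33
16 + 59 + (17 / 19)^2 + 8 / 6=83536 / 1083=77.13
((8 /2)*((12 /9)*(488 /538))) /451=3904 /363957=0.01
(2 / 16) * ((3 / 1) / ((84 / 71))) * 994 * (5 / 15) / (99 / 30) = 25205 / 792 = 31.82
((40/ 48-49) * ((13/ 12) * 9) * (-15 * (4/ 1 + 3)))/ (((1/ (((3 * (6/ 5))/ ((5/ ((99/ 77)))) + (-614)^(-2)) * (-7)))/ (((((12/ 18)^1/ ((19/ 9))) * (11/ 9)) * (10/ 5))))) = -246657.64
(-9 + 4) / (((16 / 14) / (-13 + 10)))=105 / 8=13.12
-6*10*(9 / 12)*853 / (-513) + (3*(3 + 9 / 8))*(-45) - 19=-228479 / 456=-501.05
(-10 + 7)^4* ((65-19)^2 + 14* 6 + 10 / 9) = 178290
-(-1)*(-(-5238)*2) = 10476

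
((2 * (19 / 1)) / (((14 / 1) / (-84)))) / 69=-76 / 23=-3.30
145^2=21025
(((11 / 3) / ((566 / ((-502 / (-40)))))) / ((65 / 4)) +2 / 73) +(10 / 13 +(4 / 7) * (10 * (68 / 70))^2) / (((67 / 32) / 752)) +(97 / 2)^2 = 40727761726335011 / 1851581468100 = 21996.20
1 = 1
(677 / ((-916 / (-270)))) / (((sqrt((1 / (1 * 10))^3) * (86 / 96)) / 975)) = 21386430000 * sqrt(10) / 9847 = 6868064.37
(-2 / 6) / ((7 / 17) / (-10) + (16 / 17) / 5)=-34 / 15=-2.27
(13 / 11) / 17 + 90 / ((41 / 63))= 1060823 / 7667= 138.36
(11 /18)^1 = 11 /18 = 0.61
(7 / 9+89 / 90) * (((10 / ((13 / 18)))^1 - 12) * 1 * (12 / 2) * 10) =2544 / 13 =195.69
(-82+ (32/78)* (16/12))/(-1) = 9530/117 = 81.45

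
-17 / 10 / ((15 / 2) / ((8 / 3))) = -136 / 225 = -0.60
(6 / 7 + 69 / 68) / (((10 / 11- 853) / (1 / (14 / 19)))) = -186219 / 62461672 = -0.00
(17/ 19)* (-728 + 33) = -11815/ 19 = -621.84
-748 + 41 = -707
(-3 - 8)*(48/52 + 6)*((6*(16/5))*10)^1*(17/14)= -1615680/91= -17754.73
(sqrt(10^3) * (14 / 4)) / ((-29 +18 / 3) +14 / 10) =-175 * sqrt(10) / 108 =-5.12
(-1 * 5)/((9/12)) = -20/3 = -6.67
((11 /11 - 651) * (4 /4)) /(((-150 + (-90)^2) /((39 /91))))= -13 /371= -0.04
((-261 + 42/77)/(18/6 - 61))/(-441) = -955/93786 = -0.01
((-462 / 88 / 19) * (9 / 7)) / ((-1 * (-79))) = -27 / 6004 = -0.00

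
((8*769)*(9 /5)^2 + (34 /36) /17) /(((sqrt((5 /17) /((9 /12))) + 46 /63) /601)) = 14754494357617 /237800 - 792440873427*sqrt(255) /237800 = 8831910.81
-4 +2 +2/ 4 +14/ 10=-1/ 10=-0.10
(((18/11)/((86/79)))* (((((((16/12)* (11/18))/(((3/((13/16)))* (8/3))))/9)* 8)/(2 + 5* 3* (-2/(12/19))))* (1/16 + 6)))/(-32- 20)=7663/27046656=0.00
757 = 757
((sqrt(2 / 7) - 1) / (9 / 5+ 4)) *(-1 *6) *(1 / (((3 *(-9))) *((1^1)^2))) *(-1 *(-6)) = -20 / 87+ 20 *sqrt(14) / 609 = -0.11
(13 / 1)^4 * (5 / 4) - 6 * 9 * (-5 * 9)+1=152529 / 4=38132.25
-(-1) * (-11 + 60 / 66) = -111 / 11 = -10.09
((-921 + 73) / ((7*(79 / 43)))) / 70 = -18232 / 19355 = -0.94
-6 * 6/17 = -36/17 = -2.12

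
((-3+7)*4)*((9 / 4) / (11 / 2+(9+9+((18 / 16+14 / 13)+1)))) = 3744 / 2777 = 1.35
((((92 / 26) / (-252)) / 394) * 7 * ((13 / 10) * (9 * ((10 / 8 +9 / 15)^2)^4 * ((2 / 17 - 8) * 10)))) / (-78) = -5412730838492261 / 13374566400000000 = -0.40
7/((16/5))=35/16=2.19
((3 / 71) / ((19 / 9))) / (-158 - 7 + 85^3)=27 / 828232040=0.00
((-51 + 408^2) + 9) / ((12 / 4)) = 55474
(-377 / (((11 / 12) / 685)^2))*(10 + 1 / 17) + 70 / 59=-256999990381210 / 121363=-2117614020.59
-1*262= -262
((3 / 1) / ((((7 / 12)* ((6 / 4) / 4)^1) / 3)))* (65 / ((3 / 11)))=68640 / 7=9805.71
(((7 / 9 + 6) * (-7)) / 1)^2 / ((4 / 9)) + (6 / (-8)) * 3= 5062.44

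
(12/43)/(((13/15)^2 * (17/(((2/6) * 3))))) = 2700/123539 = 0.02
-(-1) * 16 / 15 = 16 / 15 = 1.07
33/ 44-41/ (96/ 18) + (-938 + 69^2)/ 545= 673/ 8720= 0.08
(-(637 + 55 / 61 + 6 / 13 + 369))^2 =638143747921 / 628849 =1014780.57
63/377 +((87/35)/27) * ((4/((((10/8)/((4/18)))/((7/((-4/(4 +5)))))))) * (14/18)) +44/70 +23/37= 0.62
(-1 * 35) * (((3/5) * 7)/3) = -49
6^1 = 6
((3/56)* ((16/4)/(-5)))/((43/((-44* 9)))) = 594/1505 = 0.39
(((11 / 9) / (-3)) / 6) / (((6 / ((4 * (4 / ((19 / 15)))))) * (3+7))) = -22 / 1539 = -0.01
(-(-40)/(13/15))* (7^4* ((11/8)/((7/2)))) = 565950/13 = 43534.62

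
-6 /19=-0.32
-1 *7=-7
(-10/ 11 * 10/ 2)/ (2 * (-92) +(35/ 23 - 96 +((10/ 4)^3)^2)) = 0.13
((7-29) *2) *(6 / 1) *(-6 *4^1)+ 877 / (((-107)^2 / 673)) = 73131085 / 11449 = 6387.55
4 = 4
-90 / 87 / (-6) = 5 / 29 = 0.17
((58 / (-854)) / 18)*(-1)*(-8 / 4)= -29 / 3843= -0.01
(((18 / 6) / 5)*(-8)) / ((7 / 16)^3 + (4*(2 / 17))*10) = -1671168 / 1667555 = -1.00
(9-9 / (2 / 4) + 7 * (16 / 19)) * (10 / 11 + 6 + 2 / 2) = -5133 / 209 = -24.56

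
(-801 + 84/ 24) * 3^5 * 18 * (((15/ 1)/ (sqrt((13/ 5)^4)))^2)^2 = -68981802978515625/ 815730721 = -84564429.42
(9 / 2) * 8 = 36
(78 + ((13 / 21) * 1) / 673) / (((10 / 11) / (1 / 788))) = 12126257 / 111368040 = 0.11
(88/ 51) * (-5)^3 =-11000/ 51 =-215.69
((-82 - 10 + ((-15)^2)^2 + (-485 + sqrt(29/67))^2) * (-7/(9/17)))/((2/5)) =-11391759925/1206 + 288575 * sqrt(1943)/603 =-9424808.84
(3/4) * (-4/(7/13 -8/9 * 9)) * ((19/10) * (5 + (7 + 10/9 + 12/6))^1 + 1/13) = 16841/1455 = 11.57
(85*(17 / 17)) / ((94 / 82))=3485 / 47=74.15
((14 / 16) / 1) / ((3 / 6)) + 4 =23 / 4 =5.75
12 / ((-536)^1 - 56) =-3 / 148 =-0.02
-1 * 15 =-15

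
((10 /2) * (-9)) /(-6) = 15 /2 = 7.50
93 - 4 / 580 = 13484 / 145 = 92.99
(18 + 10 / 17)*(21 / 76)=1659 / 323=5.14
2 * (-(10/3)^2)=-200/9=-22.22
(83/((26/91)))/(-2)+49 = -385/4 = -96.25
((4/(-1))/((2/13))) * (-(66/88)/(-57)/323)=-13/12274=-0.00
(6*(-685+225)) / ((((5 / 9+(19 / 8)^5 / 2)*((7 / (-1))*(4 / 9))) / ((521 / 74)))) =954161233920 / 5856655889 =162.92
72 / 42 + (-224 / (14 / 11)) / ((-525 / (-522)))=-4332 / 25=-173.28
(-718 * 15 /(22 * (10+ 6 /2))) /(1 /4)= -21540 /143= -150.63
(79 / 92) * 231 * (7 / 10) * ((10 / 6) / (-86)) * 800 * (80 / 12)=-42581000 / 2967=-14351.53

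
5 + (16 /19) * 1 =111 /19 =5.84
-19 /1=-19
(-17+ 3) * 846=-11844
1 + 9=10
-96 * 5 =-480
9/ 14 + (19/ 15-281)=-58609/ 210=-279.09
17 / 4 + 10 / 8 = 11 / 2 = 5.50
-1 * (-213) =213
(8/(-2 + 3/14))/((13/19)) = -2128/325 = -6.55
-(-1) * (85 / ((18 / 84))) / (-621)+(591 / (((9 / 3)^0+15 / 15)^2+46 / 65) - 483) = -22682741 / 63342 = -358.10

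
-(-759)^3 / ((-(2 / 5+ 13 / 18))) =-39352093110 / 101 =-389624684.26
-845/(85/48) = -8112/17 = -477.18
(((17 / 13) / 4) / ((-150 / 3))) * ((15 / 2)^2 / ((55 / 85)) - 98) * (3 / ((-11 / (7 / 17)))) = -10227 / 1258400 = -0.01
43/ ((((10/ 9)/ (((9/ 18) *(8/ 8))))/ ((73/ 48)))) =9417/ 320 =29.43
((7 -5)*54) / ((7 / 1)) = 108 / 7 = 15.43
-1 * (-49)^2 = -2401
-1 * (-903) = 903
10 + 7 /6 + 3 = 85 /6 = 14.17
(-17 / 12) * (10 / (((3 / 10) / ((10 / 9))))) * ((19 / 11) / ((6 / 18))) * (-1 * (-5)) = -1359.43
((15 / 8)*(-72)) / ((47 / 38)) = -109.15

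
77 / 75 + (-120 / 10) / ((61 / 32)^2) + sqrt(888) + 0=-635083 / 279075 + 2 * sqrt(222)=27.52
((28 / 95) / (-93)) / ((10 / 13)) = -0.00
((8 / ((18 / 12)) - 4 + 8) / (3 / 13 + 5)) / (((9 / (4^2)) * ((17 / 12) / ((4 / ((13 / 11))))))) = 19712 / 2601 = 7.58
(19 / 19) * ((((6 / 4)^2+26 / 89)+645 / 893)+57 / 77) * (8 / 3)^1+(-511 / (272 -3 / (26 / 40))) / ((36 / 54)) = 8240757661 / 1054818744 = 7.81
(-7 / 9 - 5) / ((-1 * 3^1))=52 / 27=1.93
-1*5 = -5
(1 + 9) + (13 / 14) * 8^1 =122 / 7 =17.43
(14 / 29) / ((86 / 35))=0.20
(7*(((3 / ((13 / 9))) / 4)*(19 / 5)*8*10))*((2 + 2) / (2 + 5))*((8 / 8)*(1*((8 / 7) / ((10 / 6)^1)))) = 196992 / 455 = 432.95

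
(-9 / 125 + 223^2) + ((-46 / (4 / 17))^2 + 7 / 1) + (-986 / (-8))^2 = 206293481 / 2000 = 103146.74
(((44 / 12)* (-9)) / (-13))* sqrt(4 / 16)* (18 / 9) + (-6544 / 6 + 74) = -39551 / 39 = -1014.13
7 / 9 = 0.78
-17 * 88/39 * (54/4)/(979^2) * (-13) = 612/87131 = 0.01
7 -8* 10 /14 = 9 /7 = 1.29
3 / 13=0.23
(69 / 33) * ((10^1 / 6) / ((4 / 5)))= 575 / 132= 4.36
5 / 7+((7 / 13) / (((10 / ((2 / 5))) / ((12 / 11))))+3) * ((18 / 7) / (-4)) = -61531 / 50050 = -1.23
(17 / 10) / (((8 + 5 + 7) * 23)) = 0.00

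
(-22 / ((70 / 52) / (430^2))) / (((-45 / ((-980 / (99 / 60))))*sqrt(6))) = -538428800*sqrt(6) / 81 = -16282417.57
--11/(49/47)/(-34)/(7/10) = -2585/5831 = -0.44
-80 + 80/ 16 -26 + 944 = 843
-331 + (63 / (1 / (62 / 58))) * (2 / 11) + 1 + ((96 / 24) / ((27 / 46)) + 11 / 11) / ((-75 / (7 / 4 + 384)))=-924906187 / 2583900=-357.95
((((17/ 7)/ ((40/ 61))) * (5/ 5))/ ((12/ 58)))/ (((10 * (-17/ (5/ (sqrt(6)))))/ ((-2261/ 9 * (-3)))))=-571387 * sqrt(6)/ 8640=-161.99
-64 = -64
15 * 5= 75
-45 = -45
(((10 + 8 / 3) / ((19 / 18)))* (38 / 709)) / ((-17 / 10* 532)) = -60 / 84371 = -0.00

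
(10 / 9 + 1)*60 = 380 / 3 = 126.67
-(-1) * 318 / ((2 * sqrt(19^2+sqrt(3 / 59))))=159 * sqrt(59) / sqrt(sqrt(177)+21299)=8.37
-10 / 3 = -3.33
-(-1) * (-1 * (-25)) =25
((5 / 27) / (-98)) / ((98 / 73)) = -365 / 259308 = -0.00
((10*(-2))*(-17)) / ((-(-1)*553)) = 340 / 553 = 0.61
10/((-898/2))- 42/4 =-9449/898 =-10.52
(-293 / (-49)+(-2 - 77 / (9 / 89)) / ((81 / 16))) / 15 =-5173267 / 535815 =-9.65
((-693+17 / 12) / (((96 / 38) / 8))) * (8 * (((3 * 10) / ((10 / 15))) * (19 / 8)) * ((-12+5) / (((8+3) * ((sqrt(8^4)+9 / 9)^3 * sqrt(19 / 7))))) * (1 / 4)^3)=1103767 * sqrt(133) / 309337600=0.04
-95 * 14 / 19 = -70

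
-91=-91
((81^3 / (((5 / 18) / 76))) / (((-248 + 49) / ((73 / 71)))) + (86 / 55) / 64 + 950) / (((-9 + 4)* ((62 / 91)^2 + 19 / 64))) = 309008127836042362 / 1567225768625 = 197168.87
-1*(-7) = 7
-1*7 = -7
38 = 38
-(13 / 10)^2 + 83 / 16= 1399 / 400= 3.50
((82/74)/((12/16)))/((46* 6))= 41/7659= 0.01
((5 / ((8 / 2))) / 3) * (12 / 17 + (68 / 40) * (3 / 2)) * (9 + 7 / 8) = 29151 / 2176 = 13.40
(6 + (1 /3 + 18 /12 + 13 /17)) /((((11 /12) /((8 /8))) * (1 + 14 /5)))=8770 /3553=2.47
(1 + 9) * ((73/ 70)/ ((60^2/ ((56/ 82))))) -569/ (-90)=233363/ 36900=6.32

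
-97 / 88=-1.10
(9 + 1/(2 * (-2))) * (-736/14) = -460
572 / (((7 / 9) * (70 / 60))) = 30888 / 49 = 630.37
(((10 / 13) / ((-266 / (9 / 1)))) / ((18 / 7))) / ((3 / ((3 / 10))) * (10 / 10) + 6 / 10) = -25 / 26182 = -0.00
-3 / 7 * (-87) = 261 / 7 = 37.29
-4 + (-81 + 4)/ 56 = -43/ 8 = -5.38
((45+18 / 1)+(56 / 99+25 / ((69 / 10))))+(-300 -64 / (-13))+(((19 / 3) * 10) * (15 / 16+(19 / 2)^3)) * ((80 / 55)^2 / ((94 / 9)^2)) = 594412792775 / 719274699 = 826.41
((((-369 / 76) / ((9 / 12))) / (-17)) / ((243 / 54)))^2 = 6724 / 938961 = 0.01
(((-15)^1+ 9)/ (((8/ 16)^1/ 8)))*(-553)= 53088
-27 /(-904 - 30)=27 /934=0.03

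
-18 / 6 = -3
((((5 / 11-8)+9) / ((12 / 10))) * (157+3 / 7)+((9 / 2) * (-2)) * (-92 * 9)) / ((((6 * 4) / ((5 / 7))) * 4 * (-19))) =-2206865 / 737352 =-2.99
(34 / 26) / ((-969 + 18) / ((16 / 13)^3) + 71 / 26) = -69632 / 27016103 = -0.00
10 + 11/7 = 81/7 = 11.57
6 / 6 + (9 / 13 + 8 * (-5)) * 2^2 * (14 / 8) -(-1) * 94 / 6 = -10081 / 39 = -258.49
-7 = -7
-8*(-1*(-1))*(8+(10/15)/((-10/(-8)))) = -1024/15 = -68.27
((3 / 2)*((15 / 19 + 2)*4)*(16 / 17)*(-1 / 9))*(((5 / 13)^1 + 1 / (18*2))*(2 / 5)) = -163664 / 566865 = -0.29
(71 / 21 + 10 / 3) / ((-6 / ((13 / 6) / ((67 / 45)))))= -3055 / 1876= -1.63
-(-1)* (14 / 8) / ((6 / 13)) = 91 / 24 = 3.79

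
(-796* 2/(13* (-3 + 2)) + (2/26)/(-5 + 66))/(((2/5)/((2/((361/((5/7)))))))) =2427825/2003911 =1.21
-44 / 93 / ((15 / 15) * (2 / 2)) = -44 / 93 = -0.47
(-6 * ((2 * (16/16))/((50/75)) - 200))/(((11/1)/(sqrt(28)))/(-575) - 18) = -196962570000/2999429879 + 14952300 * sqrt(7)/2999429879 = -65.65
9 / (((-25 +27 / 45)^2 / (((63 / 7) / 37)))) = 2025 / 550708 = 0.00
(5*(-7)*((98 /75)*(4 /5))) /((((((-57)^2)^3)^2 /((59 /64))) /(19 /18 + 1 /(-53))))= -20014393 /673283378630328865963772400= -0.00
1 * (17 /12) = 17 /12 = 1.42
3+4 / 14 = 3.29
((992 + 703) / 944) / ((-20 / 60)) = -5085 / 944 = -5.39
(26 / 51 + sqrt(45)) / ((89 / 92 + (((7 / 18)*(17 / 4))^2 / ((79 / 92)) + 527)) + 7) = 20408544 / 21543241517 + 7064496*sqrt(5) / 1267249501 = 0.01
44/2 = 22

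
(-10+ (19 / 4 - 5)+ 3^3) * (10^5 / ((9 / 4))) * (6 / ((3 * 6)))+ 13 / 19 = 127300351 / 513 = 248148.83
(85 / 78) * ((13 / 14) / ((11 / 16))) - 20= -4280 / 231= -18.53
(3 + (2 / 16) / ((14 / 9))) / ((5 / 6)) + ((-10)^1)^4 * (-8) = -4479793 / 56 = -79996.30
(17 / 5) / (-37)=-17 / 185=-0.09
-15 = -15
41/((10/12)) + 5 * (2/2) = 271/5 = 54.20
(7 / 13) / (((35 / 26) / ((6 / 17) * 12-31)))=-10.71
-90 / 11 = -8.18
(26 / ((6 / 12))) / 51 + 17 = 919 / 51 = 18.02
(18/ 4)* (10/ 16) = 45/ 16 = 2.81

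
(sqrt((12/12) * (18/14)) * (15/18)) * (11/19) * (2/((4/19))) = 55 * sqrt(7)/28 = 5.20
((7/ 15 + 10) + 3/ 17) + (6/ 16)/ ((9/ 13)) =22817/ 2040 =11.18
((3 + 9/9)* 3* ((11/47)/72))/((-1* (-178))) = 0.00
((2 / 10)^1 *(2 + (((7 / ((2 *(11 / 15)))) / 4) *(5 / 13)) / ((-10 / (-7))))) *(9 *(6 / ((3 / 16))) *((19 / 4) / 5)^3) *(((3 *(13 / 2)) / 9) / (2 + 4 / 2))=109284447 / 1760000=62.09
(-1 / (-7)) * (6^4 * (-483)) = -89424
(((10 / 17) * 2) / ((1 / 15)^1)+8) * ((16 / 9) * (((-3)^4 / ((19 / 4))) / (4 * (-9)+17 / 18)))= -22.18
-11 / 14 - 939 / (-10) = 3259 / 35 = 93.11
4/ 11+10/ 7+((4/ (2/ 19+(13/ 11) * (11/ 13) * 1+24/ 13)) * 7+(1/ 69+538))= 709170535/ 1291059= 549.29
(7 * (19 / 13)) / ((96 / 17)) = 2261 / 1248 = 1.81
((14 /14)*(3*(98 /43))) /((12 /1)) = 49 /86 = 0.57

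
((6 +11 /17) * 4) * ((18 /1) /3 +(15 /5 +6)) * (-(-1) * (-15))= -101700 /17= -5982.35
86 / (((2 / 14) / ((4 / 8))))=301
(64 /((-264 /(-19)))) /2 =76 /33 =2.30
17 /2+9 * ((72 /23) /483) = 63383 /7406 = 8.56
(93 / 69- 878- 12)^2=417752721 / 529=789702.69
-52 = -52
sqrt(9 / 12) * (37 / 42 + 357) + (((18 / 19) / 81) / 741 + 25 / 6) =1055929 / 253422 + 15031 * sqrt(3) / 84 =314.10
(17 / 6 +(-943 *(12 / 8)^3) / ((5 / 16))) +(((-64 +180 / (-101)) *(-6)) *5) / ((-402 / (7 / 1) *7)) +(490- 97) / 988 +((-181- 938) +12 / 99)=-4157044922097 / 367718780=-11304.96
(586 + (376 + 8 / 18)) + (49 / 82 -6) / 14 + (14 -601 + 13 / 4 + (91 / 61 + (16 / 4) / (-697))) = 1017306856 / 2678571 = 379.79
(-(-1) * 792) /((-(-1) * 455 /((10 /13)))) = 1584 /1183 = 1.34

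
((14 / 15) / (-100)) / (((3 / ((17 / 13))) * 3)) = -119 / 87750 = -0.00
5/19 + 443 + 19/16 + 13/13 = 135417/304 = 445.45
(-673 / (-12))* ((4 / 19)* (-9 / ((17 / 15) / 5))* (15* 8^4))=-9303552000 / 323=-28803566.56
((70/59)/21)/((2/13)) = 65/177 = 0.37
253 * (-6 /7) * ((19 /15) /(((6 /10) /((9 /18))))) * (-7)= 4807 /3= 1602.33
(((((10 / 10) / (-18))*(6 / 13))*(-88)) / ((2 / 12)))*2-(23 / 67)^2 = 1573251 / 58357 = 26.96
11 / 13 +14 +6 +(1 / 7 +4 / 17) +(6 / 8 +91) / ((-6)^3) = 27800827 / 1336608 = 20.80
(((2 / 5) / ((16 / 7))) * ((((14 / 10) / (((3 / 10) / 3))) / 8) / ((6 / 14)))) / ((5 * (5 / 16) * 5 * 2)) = 343 / 7500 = 0.05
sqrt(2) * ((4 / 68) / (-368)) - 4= -4 - sqrt(2) / 6256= -4.00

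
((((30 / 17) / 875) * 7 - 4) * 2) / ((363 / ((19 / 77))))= -76 / 14025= -0.01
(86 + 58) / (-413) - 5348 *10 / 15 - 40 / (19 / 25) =-3618.31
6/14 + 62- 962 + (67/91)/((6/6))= -81794/91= -898.84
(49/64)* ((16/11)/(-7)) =-7/44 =-0.16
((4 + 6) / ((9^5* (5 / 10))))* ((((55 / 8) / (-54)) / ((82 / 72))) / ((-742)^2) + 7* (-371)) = -0.88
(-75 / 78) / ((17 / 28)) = -350 / 221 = -1.58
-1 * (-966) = 966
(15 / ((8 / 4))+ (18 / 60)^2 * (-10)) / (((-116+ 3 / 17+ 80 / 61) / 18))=-205326 / 197915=-1.04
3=3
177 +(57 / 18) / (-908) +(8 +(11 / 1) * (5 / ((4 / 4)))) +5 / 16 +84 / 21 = 2661991 / 10896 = 244.31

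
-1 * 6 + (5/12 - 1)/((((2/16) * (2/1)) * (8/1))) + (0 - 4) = -247/24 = -10.29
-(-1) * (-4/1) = -4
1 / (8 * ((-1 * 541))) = -1 / 4328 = -0.00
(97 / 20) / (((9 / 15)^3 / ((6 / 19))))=2425 / 342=7.09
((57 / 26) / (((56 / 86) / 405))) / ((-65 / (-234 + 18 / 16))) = 369863253 / 75712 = 4885.13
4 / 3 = 1.33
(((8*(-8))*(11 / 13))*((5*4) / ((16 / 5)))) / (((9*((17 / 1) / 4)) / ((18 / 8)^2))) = -9900 / 221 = -44.80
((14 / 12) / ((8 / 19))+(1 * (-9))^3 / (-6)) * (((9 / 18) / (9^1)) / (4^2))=5965 / 13824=0.43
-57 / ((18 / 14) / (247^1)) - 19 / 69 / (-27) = -20400452 / 1863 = -10950.32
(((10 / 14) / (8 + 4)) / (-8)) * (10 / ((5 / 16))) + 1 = 16 / 21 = 0.76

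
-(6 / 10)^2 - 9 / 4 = -261 / 100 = -2.61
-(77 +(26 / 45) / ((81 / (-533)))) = -266807 / 3645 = -73.20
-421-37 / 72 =-30349 / 72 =-421.51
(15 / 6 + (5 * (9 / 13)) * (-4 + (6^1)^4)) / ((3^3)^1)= 116345 / 702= 165.73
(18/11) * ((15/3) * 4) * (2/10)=72/11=6.55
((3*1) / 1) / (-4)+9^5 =236193 / 4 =59048.25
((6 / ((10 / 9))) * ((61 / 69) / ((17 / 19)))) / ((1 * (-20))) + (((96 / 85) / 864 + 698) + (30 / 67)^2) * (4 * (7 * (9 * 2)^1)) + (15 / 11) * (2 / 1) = 679412579156491 / 1930718900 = 351896.17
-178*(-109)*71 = 1377542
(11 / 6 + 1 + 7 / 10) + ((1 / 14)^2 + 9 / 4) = 8509 / 1470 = 5.79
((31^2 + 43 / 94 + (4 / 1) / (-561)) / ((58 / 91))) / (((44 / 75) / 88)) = 115345050275 / 509762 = 226272.36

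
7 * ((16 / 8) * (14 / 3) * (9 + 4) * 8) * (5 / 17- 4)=-428064 / 17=-25180.24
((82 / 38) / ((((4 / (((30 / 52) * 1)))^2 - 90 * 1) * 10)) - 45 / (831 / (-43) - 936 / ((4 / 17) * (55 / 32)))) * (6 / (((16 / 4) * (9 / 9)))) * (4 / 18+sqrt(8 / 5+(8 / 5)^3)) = 3107684135 / 659557525012+5593831443 * sqrt(890) / 3297787625060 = 0.06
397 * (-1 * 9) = -3573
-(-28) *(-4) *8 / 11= -81.45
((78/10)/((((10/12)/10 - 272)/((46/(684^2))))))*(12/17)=-46/23105805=-0.00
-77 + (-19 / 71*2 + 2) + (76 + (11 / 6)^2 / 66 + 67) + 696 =11709277 / 15336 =763.52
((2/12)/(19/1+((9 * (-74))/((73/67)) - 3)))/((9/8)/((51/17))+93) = -146/48690207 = -0.00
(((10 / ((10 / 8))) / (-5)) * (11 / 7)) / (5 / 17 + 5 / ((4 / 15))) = -5984 / 45325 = -0.13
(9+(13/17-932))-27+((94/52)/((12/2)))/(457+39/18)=-1155892511/1217710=-949.23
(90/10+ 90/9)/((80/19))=361/80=4.51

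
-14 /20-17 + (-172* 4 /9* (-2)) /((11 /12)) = 49199 /330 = 149.09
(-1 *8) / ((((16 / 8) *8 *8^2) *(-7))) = 1 / 896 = 0.00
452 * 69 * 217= 6767796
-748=-748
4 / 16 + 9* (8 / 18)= 17 / 4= 4.25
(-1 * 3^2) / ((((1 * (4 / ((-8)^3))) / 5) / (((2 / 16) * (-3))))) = -2160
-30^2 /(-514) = 450 /257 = 1.75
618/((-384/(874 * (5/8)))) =-225055/256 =-879.12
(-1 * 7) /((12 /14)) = -8.17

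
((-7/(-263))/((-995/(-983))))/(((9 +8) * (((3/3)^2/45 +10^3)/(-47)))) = -2910663/40038694729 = -0.00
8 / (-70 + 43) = -8 / 27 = -0.30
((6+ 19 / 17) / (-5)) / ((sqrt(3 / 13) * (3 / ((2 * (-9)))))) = 242 * sqrt(39) / 85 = 17.78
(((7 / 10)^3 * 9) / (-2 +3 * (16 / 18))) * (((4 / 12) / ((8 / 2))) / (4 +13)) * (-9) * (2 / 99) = -3087 / 748000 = -0.00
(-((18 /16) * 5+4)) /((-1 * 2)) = 77 /16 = 4.81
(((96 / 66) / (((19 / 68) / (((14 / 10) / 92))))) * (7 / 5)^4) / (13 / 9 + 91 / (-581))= 1707456744 / 7225521875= 0.24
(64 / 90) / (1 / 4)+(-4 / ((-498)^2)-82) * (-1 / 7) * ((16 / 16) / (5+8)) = 105663487 / 28210455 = 3.75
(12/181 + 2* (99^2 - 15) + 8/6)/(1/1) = 10628356/543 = 19573.40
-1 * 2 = -2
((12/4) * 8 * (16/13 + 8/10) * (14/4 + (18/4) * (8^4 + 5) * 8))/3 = 155907312/65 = 2398574.03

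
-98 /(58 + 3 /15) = -490 /291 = -1.68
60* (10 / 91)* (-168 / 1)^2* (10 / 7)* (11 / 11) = 265846.15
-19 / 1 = -19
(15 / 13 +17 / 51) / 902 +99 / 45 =193624 / 87945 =2.20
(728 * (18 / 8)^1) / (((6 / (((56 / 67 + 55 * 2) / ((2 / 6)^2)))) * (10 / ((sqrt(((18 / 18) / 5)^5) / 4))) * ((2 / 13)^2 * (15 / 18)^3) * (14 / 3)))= 17840367207 * sqrt(5) / 20937500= 1905.30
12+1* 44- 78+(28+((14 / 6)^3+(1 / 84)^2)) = 395923 / 21168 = 18.70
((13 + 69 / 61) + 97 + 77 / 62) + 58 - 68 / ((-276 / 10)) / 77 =3424079803 / 20093766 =170.41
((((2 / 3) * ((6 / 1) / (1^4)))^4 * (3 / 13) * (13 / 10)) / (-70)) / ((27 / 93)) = -3.78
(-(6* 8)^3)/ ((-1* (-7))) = -110592/ 7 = -15798.86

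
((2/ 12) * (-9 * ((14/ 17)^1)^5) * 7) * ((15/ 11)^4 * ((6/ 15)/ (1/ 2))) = -228709656000/ 20788126337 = -11.00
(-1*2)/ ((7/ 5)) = -1.43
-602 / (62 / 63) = -18963 / 31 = -611.71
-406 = -406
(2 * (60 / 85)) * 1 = 1.41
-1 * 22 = -22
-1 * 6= -6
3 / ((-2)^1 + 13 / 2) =2 / 3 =0.67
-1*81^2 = -6561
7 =7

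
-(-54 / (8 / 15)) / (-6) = -135 / 8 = -16.88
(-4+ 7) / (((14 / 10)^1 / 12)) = 180 / 7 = 25.71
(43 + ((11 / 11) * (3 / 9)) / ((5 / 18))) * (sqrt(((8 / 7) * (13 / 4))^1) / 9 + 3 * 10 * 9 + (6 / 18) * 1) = 221 * sqrt(182) / 315 + 179231 / 15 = 11958.20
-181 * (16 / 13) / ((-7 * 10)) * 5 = 1448 / 91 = 15.91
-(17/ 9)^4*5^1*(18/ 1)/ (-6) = 190.95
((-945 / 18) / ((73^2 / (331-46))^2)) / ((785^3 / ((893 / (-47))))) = 1296351 / 219796308116426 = 0.00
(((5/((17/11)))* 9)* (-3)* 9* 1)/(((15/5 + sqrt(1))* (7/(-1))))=13365/476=28.08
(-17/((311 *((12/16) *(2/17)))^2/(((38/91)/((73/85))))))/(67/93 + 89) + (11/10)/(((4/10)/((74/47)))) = 818224973854879/188981132499978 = 4.33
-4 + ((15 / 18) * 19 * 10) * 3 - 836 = -365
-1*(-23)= 23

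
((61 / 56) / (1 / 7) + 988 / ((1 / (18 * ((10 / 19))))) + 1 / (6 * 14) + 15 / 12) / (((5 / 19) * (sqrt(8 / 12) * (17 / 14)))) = 29905487 * sqrt(6) / 2040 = 35908.42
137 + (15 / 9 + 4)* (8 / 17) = 419 / 3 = 139.67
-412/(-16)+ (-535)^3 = -612521397/4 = -153130349.25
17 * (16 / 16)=17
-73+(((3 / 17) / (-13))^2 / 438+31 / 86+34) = -38.64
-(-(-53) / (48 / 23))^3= -1811386459 / 110592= -16379.00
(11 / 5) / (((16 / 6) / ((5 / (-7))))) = -33 / 56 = -0.59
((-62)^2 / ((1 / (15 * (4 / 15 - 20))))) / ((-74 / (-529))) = -8133904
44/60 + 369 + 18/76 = 210883/570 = 369.97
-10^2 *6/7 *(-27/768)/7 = 675/1568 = 0.43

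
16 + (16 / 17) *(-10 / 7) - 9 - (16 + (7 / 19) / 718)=-16794135 / 1623398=-10.35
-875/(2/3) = -2625/2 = -1312.50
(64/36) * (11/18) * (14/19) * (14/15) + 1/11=212813/253935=0.84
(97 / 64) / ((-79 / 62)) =-3007 / 2528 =-1.19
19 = 19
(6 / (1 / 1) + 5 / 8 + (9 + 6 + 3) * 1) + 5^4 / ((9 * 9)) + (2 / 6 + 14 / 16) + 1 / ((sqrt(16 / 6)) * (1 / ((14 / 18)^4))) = 2401 * sqrt(6) / 26244 + 5435 / 162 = 33.77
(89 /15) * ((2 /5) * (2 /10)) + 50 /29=23912 /10875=2.20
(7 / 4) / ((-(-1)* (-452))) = -7 / 1808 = -0.00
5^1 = 5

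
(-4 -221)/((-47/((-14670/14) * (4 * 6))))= -39609000/329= -120392.10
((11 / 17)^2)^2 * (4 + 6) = 146410 / 83521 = 1.75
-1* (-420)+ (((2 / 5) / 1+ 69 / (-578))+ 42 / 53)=64495763 / 153170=421.07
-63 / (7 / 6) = -54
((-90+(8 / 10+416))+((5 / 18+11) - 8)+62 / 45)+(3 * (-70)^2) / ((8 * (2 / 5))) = 886537 / 180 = 4925.21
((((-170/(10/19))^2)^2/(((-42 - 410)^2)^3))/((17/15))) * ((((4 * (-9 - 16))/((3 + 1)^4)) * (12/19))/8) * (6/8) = -0.00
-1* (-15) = 15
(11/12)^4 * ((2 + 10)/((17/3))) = 14641/9792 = 1.50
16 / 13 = 1.23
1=1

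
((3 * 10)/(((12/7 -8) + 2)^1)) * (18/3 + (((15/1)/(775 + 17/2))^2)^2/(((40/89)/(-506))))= -253229518053582/6029426229121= -42.00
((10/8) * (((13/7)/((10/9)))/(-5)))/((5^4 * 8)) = -117/1400000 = -0.00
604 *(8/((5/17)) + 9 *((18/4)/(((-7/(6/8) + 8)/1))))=-19177/10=-1917.70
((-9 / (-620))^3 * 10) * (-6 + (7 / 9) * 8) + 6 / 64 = 0.09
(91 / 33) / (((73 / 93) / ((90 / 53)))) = 253890 / 42559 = 5.97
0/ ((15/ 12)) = 0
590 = 590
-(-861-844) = 1705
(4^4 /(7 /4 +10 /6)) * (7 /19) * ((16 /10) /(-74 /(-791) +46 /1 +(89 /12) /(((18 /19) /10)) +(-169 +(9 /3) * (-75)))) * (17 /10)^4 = -1.37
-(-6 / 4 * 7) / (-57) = -7 / 38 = -0.18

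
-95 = -95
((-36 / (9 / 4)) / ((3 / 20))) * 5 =-1600 / 3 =-533.33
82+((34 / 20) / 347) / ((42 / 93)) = 3984087 / 48580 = 82.01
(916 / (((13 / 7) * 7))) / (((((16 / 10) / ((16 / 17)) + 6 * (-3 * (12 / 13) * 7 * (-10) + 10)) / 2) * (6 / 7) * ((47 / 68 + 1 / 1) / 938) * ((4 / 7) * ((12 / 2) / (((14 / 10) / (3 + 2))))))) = 5010041848 / 823968675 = 6.08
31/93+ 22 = 67/3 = 22.33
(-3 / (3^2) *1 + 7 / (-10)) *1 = -31 / 30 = -1.03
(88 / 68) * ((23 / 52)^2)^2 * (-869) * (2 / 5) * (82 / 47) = -109675004879 / 3651238240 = -30.04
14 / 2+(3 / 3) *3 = 10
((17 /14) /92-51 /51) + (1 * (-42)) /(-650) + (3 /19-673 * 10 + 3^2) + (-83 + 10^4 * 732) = 58164766987687 /7953400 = 7313195.24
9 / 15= 3 / 5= 0.60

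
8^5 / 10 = 16384 / 5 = 3276.80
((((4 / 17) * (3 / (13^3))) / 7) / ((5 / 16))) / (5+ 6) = 0.00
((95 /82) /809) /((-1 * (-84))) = 95 /5572392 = 0.00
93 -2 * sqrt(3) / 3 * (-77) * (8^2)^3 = 93 + 40370176 * sqrt(3) / 3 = 23307824.98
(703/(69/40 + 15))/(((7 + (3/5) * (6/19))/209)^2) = 11085495223000/312081141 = 35521.20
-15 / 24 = -5 / 8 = -0.62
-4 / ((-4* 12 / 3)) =1 / 4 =0.25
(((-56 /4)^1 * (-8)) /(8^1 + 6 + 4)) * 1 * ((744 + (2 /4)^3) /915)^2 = 248067463 /60280200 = 4.12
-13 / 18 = -0.72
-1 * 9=-9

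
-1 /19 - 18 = -343 /19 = -18.05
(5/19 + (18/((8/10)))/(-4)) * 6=-2445/76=-32.17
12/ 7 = 1.71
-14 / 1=-14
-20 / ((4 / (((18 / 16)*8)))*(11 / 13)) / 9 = -65 / 11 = -5.91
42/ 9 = 14/ 3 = 4.67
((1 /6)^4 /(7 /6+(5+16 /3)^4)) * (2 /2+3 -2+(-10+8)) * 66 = 0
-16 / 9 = -1.78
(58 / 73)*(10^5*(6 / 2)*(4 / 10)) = 6960000 / 73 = 95342.47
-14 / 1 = -14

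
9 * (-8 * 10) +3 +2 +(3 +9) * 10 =-595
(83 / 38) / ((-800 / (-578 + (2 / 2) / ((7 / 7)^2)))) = 47891 / 30400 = 1.58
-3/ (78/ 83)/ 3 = -83/ 78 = -1.06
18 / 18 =1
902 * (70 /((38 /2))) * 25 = 1578500 /19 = 83078.95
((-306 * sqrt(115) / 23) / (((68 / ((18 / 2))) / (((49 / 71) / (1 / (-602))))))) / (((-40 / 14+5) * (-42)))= -132741 * sqrt(115) / 16330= -87.17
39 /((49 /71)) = 2769 /49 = 56.51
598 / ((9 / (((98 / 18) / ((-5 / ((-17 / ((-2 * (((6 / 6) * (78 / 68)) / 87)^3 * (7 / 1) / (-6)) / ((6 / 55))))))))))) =10494591382688 / 418275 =25090171.26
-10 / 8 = -5 / 4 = -1.25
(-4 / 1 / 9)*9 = -4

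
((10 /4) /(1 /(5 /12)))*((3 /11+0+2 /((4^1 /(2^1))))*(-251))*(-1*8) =87850 /33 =2662.12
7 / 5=1.40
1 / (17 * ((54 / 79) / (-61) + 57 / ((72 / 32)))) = 14457 / 6223394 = 0.00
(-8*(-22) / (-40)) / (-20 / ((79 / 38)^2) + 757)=-137302 / 23477785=-0.01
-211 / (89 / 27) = -5697 / 89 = -64.01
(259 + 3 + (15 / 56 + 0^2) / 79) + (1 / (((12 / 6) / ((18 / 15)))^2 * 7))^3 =887438695103 / 3387125000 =262.00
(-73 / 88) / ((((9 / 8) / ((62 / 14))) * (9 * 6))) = -2263 / 37422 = -0.06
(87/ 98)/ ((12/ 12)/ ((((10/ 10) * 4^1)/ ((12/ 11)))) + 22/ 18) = 8613/ 14504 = 0.59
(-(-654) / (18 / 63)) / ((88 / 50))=57225 / 44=1300.57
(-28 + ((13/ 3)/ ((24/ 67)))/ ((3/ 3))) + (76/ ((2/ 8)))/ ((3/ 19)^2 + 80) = -25176337/ 2080008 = -12.10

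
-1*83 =-83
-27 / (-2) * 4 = 54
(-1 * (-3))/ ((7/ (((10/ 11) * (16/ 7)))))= 480/ 539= 0.89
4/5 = 0.80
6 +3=9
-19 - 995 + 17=-997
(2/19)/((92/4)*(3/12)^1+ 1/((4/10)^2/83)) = 0.00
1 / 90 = 0.01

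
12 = 12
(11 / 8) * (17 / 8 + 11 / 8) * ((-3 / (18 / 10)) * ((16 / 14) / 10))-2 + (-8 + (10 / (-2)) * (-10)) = 469 / 12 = 39.08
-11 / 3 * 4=-14.67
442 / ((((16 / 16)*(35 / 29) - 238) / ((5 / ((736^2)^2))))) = -32045 / 1007507549454336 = -0.00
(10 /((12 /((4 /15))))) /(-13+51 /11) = -11 /414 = -0.03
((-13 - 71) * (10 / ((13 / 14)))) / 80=-147 / 13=-11.31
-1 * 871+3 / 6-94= -1929 / 2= -964.50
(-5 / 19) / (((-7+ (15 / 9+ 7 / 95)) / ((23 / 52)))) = 1725 / 77948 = 0.02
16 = 16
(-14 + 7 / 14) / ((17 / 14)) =-189 / 17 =-11.12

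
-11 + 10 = -1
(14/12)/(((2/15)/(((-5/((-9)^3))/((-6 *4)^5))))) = -175/23219011584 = -0.00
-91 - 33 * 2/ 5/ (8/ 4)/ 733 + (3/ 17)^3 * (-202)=-1658710234/ 18006145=-92.12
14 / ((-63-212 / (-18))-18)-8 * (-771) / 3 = 182966 / 89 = 2055.80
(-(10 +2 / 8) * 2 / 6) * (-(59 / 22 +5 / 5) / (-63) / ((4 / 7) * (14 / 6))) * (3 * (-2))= 1107 / 1232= 0.90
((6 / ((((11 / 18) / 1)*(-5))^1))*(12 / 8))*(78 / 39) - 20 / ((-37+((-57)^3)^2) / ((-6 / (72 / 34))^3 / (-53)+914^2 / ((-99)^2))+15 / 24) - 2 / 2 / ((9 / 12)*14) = -7883239950698895496366 / 1316913807791873351445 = -5.99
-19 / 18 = -1.06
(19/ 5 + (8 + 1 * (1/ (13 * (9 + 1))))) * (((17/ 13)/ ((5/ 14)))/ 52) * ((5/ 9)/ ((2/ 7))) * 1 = 1.62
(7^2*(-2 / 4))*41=-2009 / 2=-1004.50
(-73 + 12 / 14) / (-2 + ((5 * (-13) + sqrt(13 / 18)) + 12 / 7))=2121 * sqrt(26) / 751729 + 830826 / 751729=1.12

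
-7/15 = -0.47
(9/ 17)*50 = 450/ 17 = 26.47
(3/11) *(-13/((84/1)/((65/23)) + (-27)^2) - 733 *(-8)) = 289194043/180829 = 1599.27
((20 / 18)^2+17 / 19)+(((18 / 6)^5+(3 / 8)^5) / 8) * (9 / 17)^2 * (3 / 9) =579145274083 / 116594049024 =4.97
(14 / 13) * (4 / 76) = 14 / 247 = 0.06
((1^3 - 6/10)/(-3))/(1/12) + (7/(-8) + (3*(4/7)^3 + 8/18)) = -181613/123480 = -1.47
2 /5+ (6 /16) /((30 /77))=109 /80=1.36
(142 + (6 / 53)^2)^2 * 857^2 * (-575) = -67202904726132362300 / 7890481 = -8516959197561.26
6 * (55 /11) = 30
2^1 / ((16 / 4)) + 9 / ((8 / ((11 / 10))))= 139 / 80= 1.74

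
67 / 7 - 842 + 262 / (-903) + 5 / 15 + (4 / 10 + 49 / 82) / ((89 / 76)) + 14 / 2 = -4528127903 / 5491745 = -824.53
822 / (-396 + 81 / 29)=-7946 / 3801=-2.09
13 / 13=1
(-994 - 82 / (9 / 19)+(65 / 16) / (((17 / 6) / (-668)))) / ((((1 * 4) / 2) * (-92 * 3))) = 3.85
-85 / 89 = -0.96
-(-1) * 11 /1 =11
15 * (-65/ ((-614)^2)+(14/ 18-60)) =-1004697265/ 1130988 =-888.34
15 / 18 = 5 / 6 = 0.83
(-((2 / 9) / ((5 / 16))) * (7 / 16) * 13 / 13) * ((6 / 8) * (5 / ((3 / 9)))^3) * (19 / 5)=-5985 / 2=-2992.50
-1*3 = -3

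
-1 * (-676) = 676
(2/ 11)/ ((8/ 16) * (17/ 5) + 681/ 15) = 20/ 5181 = 0.00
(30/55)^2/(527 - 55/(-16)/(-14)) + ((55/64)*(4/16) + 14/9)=19418362181/10964853504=1.77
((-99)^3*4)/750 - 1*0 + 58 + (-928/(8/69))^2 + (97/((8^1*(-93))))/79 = 470640731469859/7347000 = 64058899.07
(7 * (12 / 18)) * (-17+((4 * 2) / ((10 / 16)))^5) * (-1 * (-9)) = 14430376.11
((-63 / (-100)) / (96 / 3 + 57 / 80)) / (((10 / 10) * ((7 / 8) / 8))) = 2304 / 13085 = 0.18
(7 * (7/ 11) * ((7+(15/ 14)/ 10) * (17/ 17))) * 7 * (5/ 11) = 100.73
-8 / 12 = -2 / 3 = -0.67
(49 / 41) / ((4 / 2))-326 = -26683 / 82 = -325.40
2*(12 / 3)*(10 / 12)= 20 / 3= 6.67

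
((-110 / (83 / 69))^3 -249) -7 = -437391856472 / 571787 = -764955.93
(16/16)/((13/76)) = 76/13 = 5.85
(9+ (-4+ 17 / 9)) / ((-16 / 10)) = -155 / 36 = -4.31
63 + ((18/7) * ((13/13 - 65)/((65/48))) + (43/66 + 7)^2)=31739/1981980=0.02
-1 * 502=-502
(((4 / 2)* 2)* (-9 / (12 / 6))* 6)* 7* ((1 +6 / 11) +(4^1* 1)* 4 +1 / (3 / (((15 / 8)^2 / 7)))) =-2356803 / 176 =-13390.93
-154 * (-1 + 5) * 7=-4312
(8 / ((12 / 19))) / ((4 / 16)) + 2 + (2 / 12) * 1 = 317 / 6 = 52.83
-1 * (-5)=5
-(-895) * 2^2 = 3580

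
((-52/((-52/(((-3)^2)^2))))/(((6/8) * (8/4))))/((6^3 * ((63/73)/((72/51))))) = 146/357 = 0.41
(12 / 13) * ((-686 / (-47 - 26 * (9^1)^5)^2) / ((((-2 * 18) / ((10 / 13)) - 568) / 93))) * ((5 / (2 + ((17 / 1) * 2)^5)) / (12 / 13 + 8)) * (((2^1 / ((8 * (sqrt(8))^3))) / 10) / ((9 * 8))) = 53165 * sqrt(2) / 9776756582567521890551844864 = 0.00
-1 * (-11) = 11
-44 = -44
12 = 12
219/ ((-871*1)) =-219/ 871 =-0.25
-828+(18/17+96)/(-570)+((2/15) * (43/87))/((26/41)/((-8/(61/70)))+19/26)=-6893693050745/8325005553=-828.07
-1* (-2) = 2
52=52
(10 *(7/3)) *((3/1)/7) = 10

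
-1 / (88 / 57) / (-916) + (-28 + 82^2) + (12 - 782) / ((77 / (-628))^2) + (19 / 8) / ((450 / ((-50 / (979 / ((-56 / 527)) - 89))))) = -117779233871953037 / 2645374884768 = -44522.70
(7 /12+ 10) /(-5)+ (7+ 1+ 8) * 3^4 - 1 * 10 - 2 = 76913 /60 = 1281.88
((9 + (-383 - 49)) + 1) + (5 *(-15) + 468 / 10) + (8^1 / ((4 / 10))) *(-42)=-6451 / 5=-1290.20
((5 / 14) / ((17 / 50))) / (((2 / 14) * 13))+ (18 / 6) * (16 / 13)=941 / 221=4.26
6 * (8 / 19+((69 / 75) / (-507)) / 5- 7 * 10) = -167564374 / 401375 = -417.48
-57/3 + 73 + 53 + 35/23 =2496/23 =108.52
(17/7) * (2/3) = 1.62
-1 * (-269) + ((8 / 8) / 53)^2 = 269.00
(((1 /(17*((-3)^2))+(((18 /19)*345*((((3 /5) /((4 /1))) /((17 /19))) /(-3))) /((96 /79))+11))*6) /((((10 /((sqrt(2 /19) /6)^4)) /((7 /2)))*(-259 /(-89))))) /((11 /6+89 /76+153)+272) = -3506689 /60457795286400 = -0.00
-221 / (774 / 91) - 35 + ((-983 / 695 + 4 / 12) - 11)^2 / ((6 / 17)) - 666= -175781852162 / 560792025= -313.45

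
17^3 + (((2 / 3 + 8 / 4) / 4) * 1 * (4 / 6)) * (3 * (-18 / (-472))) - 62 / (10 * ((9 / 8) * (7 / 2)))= 91279786 / 18585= 4911.48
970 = 970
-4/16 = -1/4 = -0.25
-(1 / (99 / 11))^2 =-1 / 81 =-0.01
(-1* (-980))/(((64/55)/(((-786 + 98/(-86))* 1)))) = -662919.08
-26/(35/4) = -104/35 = -2.97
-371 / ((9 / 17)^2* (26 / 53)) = -5682607 / 2106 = -2698.29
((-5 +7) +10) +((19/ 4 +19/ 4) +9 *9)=205/ 2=102.50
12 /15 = 4 /5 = 0.80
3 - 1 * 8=-5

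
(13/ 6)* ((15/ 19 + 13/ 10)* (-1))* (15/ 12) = -5161/ 912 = -5.66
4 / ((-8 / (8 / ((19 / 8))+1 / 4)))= -275 / 152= -1.81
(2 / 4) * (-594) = -297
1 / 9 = 0.11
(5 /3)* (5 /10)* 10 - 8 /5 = 101 /15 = 6.73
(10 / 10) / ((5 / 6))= 6 / 5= 1.20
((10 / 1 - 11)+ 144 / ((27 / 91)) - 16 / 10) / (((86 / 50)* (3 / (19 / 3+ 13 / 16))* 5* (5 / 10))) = 2483663 / 9288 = 267.41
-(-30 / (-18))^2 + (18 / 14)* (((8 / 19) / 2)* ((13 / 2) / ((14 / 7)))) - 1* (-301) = 358025 / 1197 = 299.10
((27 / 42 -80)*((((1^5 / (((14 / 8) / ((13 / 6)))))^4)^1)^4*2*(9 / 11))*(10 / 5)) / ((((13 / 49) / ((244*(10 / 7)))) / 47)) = -77708632954824127845336350720 / 158952076693553925369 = -488880891.47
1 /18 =0.06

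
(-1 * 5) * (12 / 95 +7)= -677 / 19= -35.63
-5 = -5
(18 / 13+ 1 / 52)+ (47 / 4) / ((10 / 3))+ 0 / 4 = 2563 / 520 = 4.93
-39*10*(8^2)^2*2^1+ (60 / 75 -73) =-15974761 / 5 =-3194952.20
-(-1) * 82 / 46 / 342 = 0.01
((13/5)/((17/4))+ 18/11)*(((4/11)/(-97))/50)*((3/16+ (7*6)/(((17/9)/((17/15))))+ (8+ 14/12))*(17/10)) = -8715943/880275000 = -0.01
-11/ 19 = -0.58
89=89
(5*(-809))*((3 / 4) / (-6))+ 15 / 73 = 295405 / 584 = 505.83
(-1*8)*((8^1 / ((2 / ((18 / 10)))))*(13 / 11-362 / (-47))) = -1322784 / 2585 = -511.72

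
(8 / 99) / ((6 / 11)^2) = 22 / 81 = 0.27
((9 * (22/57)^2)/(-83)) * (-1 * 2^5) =15488/29963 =0.52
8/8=1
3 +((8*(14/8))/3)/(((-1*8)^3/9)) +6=2283/256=8.92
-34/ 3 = -11.33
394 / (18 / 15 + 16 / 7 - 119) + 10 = 26640 / 4043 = 6.59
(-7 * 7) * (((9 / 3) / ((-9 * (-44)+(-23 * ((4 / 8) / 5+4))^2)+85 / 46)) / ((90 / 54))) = -202860 / 21367777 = -0.01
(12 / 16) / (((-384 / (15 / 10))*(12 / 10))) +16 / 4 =8187 / 2048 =4.00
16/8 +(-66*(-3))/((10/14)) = 1396/5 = 279.20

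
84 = 84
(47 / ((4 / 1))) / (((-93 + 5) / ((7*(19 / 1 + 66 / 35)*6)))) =-103071 / 880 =-117.13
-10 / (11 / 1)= -10 / 11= -0.91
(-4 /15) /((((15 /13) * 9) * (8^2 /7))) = -91 /32400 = -0.00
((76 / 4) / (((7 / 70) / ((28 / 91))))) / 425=0.14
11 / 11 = 1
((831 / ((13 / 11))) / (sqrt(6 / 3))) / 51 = 3047 * sqrt(2) / 442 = 9.75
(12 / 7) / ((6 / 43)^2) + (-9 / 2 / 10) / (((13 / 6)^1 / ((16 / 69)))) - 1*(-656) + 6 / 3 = 23420653 / 31395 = 746.00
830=830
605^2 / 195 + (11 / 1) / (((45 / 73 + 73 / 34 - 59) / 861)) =845555167 / 494871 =1708.64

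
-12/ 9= -4/ 3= -1.33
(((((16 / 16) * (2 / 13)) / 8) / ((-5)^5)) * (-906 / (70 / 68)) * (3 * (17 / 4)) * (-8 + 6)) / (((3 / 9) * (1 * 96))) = -392751 / 91000000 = -0.00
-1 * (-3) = 3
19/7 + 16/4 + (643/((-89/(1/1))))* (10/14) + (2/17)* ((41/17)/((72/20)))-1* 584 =-582.37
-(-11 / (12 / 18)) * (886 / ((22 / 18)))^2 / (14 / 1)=47688507 / 77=619331.26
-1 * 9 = -9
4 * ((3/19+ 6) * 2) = 936/19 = 49.26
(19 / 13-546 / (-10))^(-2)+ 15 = 199185265 / 13278736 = 15.00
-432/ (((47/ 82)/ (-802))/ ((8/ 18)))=12626688/ 47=268652.94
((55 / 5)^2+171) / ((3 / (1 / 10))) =146 / 15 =9.73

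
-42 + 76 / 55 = -2234 / 55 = -40.62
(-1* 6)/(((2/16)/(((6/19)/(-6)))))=48/19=2.53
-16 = -16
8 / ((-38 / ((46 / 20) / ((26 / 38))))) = -46 / 65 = -0.71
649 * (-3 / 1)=-1947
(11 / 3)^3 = 1331 / 27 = 49.30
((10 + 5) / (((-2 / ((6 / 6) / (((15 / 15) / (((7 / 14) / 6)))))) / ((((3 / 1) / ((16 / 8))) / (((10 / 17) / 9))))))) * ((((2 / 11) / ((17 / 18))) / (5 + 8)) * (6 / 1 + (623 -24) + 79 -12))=-20412 / 143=-142.74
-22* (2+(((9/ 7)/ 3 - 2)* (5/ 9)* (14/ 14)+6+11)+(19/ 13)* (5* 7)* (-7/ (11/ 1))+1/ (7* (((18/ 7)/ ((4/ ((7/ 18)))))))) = 249622/ 819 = 304.79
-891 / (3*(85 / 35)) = -2079 / 17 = -122.29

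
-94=-94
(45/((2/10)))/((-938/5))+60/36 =0.47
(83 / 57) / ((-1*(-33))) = 83 / 1881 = 0.04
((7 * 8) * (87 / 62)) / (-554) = -1218 / 8587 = -0.14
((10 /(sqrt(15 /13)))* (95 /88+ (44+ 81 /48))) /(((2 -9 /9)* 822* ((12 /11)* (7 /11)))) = 90541* sqrt(195) /1657152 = 0.76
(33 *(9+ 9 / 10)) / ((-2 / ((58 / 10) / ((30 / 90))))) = -284229 / 100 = -2842.29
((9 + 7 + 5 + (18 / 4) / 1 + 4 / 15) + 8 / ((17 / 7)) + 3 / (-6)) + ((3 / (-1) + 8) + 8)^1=10598 / 255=41.56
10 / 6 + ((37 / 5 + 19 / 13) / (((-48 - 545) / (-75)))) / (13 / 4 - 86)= 12654715 / 7655037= 1.65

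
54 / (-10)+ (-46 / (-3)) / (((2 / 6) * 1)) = 40.60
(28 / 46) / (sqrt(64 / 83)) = 7 * sqrt(83) / 92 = 0.69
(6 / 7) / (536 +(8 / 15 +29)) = 90 / 59381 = 0.00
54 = 54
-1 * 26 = -26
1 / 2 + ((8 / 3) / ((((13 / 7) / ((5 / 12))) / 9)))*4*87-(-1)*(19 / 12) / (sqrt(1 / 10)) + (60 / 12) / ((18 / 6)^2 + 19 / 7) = 19*sqrt(10) / 12 + 999254 / 533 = 1879.78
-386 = -386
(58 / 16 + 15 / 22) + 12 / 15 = 2247 / 440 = 5.11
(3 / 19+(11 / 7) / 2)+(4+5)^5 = 15707285 / 266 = 59049.94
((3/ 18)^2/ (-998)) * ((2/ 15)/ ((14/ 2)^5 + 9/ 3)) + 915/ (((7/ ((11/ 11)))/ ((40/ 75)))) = 2210455828793/ 31707358200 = 69.71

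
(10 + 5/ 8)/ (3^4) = 85/ 648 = 0.13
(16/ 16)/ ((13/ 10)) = 0.77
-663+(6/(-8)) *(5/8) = -21231/32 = -663.47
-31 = -31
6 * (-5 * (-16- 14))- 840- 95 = -35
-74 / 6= -37 / 3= -12.33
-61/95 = -0.64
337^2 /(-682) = -113569 /682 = -166.52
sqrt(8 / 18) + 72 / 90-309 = -4613 / 15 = -307.53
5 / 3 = 1.67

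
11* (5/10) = 11/2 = 5.50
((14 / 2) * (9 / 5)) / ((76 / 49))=3087 / 380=8.12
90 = 90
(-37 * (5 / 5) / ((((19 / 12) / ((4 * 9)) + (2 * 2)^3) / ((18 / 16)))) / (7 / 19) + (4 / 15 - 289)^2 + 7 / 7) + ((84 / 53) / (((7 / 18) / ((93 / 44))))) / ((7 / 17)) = 2118410008499122 / 25404531075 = 83387.09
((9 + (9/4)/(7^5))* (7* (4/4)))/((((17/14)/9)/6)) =16336647/5831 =2801.69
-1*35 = -35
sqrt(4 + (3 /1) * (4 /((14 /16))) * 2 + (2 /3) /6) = sqrt(13909) /21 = 5.62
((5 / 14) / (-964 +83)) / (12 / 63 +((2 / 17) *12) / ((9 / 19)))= -255 / 1994584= -0.00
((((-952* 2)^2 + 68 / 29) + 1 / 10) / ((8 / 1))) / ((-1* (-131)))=1051313349 / 303920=3459.18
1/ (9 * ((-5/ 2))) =-2/ 45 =-0.04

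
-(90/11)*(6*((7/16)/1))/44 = -945/1936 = -0.49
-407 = -407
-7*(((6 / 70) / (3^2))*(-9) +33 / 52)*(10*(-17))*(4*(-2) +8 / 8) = -118881 / 26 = -4572.35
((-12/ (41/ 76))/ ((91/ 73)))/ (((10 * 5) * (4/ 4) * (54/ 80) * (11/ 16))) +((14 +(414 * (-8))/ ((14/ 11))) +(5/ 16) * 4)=-19117097047/ 7387380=-2587.80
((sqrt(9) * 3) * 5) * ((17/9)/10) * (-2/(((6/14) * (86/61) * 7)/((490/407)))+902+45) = 8044.66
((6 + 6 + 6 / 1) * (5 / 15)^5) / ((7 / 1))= 2 / 189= 0.01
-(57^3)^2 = -34296447249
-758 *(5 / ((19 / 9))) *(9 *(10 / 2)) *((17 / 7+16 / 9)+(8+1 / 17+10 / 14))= -2370815550 / 2261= -1048569.46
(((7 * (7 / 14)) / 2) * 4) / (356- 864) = -7 / 508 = -0.01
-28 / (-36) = 7 / 9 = 0.78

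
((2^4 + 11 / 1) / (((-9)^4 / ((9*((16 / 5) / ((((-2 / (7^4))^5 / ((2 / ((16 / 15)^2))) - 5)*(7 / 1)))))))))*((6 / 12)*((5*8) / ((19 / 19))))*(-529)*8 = 77184199079198625881600 / 269298898754440515663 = 286.61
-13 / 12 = -1.08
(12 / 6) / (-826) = -1 / 413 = -0.00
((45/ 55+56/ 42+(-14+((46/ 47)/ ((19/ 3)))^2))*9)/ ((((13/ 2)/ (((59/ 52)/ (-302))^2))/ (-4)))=3249591199401/ 3515357852499064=0.00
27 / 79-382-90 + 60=-32521 / 79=-411.66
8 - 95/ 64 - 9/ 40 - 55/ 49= 81037/ 15680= 5.17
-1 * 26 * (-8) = 208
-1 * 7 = -7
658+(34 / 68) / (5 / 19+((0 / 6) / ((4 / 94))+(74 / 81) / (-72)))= 660.00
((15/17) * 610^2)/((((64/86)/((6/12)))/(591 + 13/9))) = 26660499875/204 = 130688724.88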